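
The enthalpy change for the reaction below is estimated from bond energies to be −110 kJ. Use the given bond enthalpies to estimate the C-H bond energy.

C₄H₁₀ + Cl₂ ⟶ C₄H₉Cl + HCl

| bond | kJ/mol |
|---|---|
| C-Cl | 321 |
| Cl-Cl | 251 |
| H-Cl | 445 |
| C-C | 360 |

D(C-H) ≈ 405 kJ/mol

Let D be the C-H bond energy.
Σ(broken) = 3×360 + 10×D + 1×251 = 1331 + 10D
Σ(formed) = 3×360 + 1×321 + 9×D + 1×445 = 1846 + 9D
ΔH = Σ(broken) − Σ(formed) = (1331 + 10D) − (1846 + 9D) = −515 + D
Setting this equal to −110 kJ gives D = 405 kJ/mol.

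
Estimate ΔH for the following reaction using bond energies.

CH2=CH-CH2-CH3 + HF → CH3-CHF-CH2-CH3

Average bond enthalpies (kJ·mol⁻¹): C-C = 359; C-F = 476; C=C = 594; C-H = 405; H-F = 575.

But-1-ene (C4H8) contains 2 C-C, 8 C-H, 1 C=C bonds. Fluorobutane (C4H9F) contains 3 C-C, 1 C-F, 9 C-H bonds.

ΔH ≈ −71 kJ

Bonds broken (reactants):
  C-C: 2 × 359 = 718
  C-H: 8 × 405 = 3240
  C=C: 1 × 594 = 594
  H-F: 1 × 575 = 575
  Σ(broken) = 5127 kJ
Bonds formed (products):
  C-C: 3 × 359 = 1077
  C-F: 1 × 476 = 476
  C-H: 9 × 405 = 3645
  Σ(formed) = 5198 kJ
ΔH = Σ(broken) − Σ(formed) = 5127 − 5198 = −71 kJ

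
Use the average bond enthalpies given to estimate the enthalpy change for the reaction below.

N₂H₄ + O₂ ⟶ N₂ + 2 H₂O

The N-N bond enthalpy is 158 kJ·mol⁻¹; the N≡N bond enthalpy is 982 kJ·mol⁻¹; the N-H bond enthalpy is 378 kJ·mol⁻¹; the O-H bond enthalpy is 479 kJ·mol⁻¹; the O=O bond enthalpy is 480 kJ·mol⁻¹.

ΔH ≈ −748 kJ

Bonds broken (reactants):
  N-H: 4 × 378 = 1512
  N-N: 1 × 158 = 158
  O=O: 1 × 480 = 480
  Σ(broken) = 2150 kJ
Bonds formed (products):
  N≡N: 1 × 982 = 982
  O-H: 4 × 479 = 1916
  Σ(formed) = 2898 kJ
ΔH = Σ(broken) − Σ(formed) = 2150 − 2898 = −748 kJ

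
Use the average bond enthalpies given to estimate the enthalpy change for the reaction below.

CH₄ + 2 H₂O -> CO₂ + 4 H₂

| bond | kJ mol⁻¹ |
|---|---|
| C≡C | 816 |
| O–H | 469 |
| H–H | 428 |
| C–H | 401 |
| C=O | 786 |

Bonds broken (reactants):
  C–H: 4 × 401 = 1604
  O–H: 4 × 469 = 1876
  Σ(broken) = 3480 kJ
Bonds formed (products):
  C=O: 2 × 786 = 1572
  H–H: 4 × 428 = 1712
  Σ(formed) = 3284 kJ
ΔH = Σ(broken) − Σ(formed) = 3480 − 3284 = +196 kJ

ΔH ≈ +196 kJ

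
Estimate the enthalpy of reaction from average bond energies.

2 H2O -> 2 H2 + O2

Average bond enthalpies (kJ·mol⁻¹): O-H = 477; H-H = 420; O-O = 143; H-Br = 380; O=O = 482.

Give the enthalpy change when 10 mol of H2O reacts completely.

ΔH = +2930 kJ

Bonds broken (reactants):
  O-H: 4 × 477 = 1908
  Σ(broken) = 1908 kJ
Bonds formed (products):
  H-H: 2 × 420 = 840
  O=O: 1 × 482 = 482
  Σ(formed) = 1322 kJ
ΔH = Σ(broken) − Σ(formed) = 1908 − 1322 = +586 kJ
For 5× the reaction as written: 5 × (+586) = +2930 kJ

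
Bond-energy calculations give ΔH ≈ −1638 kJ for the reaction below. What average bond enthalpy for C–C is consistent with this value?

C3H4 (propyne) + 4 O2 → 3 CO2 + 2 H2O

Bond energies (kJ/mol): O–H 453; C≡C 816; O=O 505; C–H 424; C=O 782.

D(C–C) ≈ 334 kJ/mol

Let D be the C–C bond energy.
Σ(broken) = 1×816 + 1×D + 4×424 + 4×505 = 4532 + D
Σ(formed) = 6×782 + 4×453 = 6504
ΔH = Σ(broken) − Σ(formed) = (4532 + D) − (6504) = −1972 + D
Setting this equal to −1638 kJ gives D = 334 kJ/mol.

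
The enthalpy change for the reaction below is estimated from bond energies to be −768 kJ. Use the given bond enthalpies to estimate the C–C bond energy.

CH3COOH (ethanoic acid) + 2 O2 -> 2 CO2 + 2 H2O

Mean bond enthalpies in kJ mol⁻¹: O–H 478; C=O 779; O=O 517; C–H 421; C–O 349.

Let D be the C–C bond energy.
Σ(broken) = 1×D + 3×421 + 1×349 + 1×779 + 1×478 + 2×517 = 3903 + D
Σ(formed) = 4×779 + 4×478 = 5028
ΔH = Σ(broken) − Σ(formed) = (3903 + D) − (5028) = −1125 + D
Setting this equal to −768 kJ gives D = 357 kJ/mol.

D(C–C) ≈ 357 kJ/mol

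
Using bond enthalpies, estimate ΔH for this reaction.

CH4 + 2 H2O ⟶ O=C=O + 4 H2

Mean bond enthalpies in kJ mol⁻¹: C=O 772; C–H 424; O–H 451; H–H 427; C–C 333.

ΔH ≈ +248 kJ

Bonds broken (reactants):
  C–H: 4 × 424 = 1696
  O–H: 4 × 451 = 1804
  Σ(broken) = 3500 kJ
Bonds formed (products):
  C=O: 2 × 772 = 1544
  H–H: 4 × 427 = 1708
  Σ(formed) = 3252 kJ
ΔH = Σ(broken) − Σ(formed) = 3500 − 3252 = +248 kJ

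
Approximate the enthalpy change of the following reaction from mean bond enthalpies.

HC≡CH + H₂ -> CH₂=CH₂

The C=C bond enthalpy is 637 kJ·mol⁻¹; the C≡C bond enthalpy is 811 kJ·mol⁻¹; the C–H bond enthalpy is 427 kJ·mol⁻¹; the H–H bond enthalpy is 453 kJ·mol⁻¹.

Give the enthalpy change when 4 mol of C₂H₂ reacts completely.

Bonds broken (reactants):
  C≡C: 1 × 811 = 811
  C–H: 2 × 427 = 854
  H–H: 1 × 453 = 453
  Σ(broken) = 2118 kJ
Bonds formed (products):
  C–H: 4 × 427 = 1708
  C=C: 1 × 637 = 637
  Σ(formed) = 2345 kJ
ΔH = Σ(broken) − Σ(formed) = 2118 − 2345 = −227 kJ
For 4× the reaction as written: 4 × (−227) = −908 kJ

ΔH = −908 kJ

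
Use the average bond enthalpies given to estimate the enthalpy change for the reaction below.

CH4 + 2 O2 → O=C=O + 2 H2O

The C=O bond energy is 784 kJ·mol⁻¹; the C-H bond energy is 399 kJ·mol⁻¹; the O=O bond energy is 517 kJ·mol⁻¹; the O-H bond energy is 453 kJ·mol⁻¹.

ΔH ≈ −750 kJ

Bonds broken (reactants):
  C-H: 4 × 399 = 1596
  O=O: 2 × 517 = 1034
  Σ(broken) = 2630 kJ
Bonds formed (products):
  C=O: 2 × 784 = 1568
  O-H: 4 × 453 = 1812
  Σ(formed) = 3380 kJ
ΔH = Σ(broken) − Σ(formed) = 2630 − 3380 = −750 kJ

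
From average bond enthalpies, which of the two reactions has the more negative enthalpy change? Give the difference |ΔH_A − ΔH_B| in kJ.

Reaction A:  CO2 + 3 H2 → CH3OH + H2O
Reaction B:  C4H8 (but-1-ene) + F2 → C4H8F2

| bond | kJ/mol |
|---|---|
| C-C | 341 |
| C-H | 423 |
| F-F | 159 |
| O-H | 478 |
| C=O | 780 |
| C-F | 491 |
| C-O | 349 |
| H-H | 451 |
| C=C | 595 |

Reaction B, by 430 kJ

Reaction A:
  Bonds broken (reactants):
    C=O: 2 × 780 = 1560
    H-H: 3 × 451 = 1353
    Σ(broken) = 2913 kJ
  Bonds formed (products):
    C-H: 3 × 423 = 1269
    C-O: 1 × 349 = 349
    O-H: 3 × 478 = 1434
    Σ(formed) = 3052 kJ
  ΔH_A = 2913 − 3052 = −139 kJ
Reaction B:
  Bonds broken (reactants):
    C-C: 2 × 341 = 682
    C-H: 8 × 423 = 3384
    C=C: 1 × 595 = 595
    F-F: 1 × 159 = 159
    Σ(broken) = 4820 kJ
  Bonds formed (products):
    C-C: 3 × 341 = 1023
    C-F: 2 × 491 = 982
    C-H: 8 × 423 = 3384
    Σ(formed) = 5389 kJ
  ΔH_B = 4820 − 5389 = −569 kJ
ΔH_A − ΔH_B = +430 kJ, so reaction B has the more negative ΔH; |ΔH_A − ΔH_B| = 430 kJ.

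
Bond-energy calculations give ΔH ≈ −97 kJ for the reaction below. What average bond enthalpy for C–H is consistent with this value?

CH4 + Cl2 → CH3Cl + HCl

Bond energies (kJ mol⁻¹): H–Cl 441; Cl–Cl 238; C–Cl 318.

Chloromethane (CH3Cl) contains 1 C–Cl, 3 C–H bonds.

Let D be the C–H bond energy.
Σ(broken) = 4×D + 1×238 = 238 + 4D
Σ(formed) = 1×318 + 3×D + 1×441 = 759 + 3D
ΔH = Σ(broken) − Σ(formed) = (238 + 4D) − (759 + 3D) = −521 + D
Setting this equal to −97 kJ gives D = 424 kJ/mol.

D(C–H) ≈ 424 kJ/mol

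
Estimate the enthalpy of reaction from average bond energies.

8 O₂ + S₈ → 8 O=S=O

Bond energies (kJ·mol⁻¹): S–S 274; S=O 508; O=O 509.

Bonds broken (reactants):
  O=O: 8 × 509 = 4072
  S–S: 8 × 274 = 2192
  Σ(broken) = 6264 kJ
Bonds formed (products):
  S=O: 16 × 508 = 8128
  Σ(formed) = 8128 kJ
ΔH = Σ(broken) − Σ(formed) = 6264 − 8128 = −1864 kJ

ΔH ≈ −1864 kJ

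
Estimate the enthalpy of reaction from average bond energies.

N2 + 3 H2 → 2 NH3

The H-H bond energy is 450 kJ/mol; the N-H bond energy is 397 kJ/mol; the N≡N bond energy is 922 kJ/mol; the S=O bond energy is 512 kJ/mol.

Bonds broken (reactants):
  H-H: 3 × 450 = 1350
  N≡N: 1 × 922 = 922
  Σ(broken) = 2272 kJ
Bonds formed (products):
  N-H: 6 × 397 = 2382
  Σ(formed) = 2382 kJ
ΔH = Σ(broken) − Σ(formed) = 2272 − 2382 = −110 kJ

ΔH ≈ −110 kJ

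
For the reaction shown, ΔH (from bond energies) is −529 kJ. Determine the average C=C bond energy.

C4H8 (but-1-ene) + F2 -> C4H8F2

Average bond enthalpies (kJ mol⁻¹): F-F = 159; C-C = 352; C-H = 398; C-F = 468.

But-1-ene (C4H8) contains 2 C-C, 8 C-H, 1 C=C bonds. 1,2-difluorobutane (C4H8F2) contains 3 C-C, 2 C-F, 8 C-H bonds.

D(C=C) ≈ 600 kJ/mol

Let D be the C=C bond energy.
Σ(broken) = 2×352 + 8×398 + 1×D + 1×159 = 4047 + D
Σ(formed) = 3×352 + 2×468 + 8×398 = 5176
ΔH = Σ(broken) − Σ(formed) = (4047 + D) − (5176) = −1129 + D
Setting this equal to −529 kJ gives D = 600 kJ/mol.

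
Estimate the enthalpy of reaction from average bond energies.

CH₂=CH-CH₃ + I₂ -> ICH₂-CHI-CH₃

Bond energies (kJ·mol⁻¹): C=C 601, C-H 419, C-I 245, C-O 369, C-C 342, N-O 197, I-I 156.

Bonds broken (reactants):
  C-C: 1 × 342 = 342
  C-H: 6 × 419 = 2514
  C=C: 1 × 601 = 601
  I-I: 1 × 156 = 156
  Σ(broken) = 3613 kJ
Bonds formed (products):
  C-C: 2 × 342 = 684
  C-H: 6 × 419 = 2514
  C-I: 2 × 245 = 490
  Σ(formed) = 3688 kJ
ΔH = Σ(broken) − Σ(formed) = 3613 − 3688 = −75 kJ

ΔH ≈ −75 kJ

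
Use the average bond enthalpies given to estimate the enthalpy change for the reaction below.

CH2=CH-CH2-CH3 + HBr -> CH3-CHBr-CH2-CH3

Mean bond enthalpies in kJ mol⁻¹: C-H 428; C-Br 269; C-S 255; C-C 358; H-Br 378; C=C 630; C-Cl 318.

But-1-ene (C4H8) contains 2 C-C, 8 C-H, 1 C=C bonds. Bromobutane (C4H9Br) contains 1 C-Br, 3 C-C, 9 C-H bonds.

ΔH ≈ −47 kJ

Bonds broken (reactants):
  C-C: 2 × 358 = 716
  C-H: 8 × 428 = 3424
  C=C: 1 × 630 = 630
  H-Br: 1 × 378 = 378
  Σ(broken) = 5148 kJ
Bonds formed (products):
  C-Br: 1 × 269 = 269
  C-C: 3 × 358 = 1074
  C-H: 9 × 428 = 3852
  Σ(formed) = 5195 kJ
ΔH = Σ(broken) − Σ(formed) = 5148 − 5195 = −47 kJ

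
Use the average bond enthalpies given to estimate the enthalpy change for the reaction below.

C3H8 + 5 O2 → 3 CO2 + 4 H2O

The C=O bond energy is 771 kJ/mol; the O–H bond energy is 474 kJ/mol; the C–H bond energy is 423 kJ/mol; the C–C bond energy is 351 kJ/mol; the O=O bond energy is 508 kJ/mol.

ΔH ≈ −1792 kJ

Bonds broken (reactants):
  C–C: 2 × 351 = 702
  C–H: 8 × 423 = 3384
  O=O: 5 × 508 = 2540
  Σ(broken) = 6626 kJ
Bonds formed (products):
  C=O: 6 × 771 = 4626
  O–H: 8 × 474 = 3792
  Σ(formed) = 8418 kJ
ΔH = Σ(broken) − Σ(formed) = 6626 − 8418 = −1792 kJ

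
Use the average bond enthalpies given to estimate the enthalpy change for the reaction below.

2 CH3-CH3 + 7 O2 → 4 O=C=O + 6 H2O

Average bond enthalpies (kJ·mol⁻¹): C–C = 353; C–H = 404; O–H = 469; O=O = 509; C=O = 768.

ΔH ≈ −2655 kJ

Bonds broken (reactants):
  C–C: 2 × 353 = 706
  C–H: 12 × 404 = 4848
  O=O: 7 × 509 = 3563
  Σ(broken) = 9117 kJ
Bonds formed (products):
  C=O: 8 × 768 = 6144
  O–H: 12 × 469 = 5628
  Σ(formed) = 11772 kJ
ΔH = Σ(broken) − Σ(formed) = 9117 − 11772 = −2655 kJ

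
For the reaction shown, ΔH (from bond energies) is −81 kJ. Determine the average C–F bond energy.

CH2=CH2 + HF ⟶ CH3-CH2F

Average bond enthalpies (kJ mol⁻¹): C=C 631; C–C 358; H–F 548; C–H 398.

Let D be the C–F bond energy.
Σ(broken) = 4×398 + 1×631 + 1×548 = 2771
Σ(formed) = 1×358 + 1×D + 5×398 = 2348 + D
ΔH = Σ(broken) − Σ(formed) = (2771) − (2348 + D) = +423 − D
Setting this equal to −81 kJ gives D = 504 kJ/mol.

D(C–F) ≈ 504 kJ/mol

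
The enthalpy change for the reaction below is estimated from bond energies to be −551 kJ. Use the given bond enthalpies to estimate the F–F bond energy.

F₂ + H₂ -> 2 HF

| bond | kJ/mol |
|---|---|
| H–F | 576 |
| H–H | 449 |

Let D be the F–F bond energy.
Σ(broken) = 1×D + 1×449 = 449 + D
Σ(formed) = 2×576 = 1152
ΔH = Σ(broken) − Σ(formed) = (449 + D) − (1152) = −703 + D
Setting this equal to −551 kJ gives D = 152 kJ/mol.

D(F–F) ≈ 152 kJ/mol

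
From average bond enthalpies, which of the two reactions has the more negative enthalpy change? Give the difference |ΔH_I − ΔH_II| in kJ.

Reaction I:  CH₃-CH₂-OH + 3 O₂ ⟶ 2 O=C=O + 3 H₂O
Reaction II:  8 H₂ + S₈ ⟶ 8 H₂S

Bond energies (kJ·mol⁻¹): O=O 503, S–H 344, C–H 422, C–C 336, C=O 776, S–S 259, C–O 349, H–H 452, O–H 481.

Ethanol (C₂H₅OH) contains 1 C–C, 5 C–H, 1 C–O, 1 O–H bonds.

Reaction I, by 1389 kJ

Reaction I:
  Bonds broken (reactants):
    C–C: 1 × 336 = 336
    C–H: 5 × 422 = 2110
    C–O: 1 × 349 = 349
    O–H: 1 × 481 = 481
    O=O: 3 × 503 = 1509
    Σ(broken) = 4785 kJ
  Bonds formed (products):
    C=O: 4 × 776 = 3104
    O–H: 6 × 481 = 2886
    Σ(formed) = 5990 kJ
  ΔH_I = 4785 − 5990 = −1205 kJ
Reaction II:
  Bonds broken (reactants):
    H–H: 8 × 452 = 3616
    S–S: 8 × 259 = 2072
    Σ(broken) = 5688 kJ
  Bonds formed (products):
    S–H: 16 × 344 = 5504
    Σ(formed) = 5504 kJ
  ΔH_II = 5688 − 5504 = +184 kJ
ΔH_I − ΔH_II = −1389 kJ, so reaction I has the more negative ΔH; |ΔH_I − ΔH_II| = 1389 kJ.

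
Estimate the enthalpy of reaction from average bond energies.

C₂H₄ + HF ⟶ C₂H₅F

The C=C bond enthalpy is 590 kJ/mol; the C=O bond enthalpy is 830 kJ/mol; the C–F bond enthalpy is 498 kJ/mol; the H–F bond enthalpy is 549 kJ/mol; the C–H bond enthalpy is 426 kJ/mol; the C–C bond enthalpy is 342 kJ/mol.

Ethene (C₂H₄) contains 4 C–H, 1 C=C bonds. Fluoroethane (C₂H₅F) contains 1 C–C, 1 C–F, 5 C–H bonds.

Bonds broken (reactants):
  C–H: 4 × 426 = 1704
  C=C: 1 × 590 = 590
  H–F: 1 × 549 = 549
  Σ(broken) = 2843 kJ
Bonds formed (products):
  C–C: 1 × 342 = 342
  C–F: 1 × 498 = 498
  C–H: 5 × 426 = 2130
  Σ(formed) = 2970 kJ
ΔH = Σ(broken) − Σ(formed) = 2843 − 2970 = −127 kJ

ΔH ≈ −127 kJ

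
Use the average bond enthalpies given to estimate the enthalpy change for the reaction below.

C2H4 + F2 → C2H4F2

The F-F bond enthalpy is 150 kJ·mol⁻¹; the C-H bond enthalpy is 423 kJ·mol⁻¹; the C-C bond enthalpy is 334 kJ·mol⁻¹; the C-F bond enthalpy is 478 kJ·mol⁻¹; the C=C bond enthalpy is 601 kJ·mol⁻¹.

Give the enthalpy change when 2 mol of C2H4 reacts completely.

Bonds broken (reactants):
  C-H: 4 × 423 = 1692
  C=C: 1 × 601 = 601
  F-F: 1 × 150 = 150
  Σ(broken) = 2443 kJ
Bonds formed (products):
  C-C: 1 × 334 = 334
  C-F: 2 × 478 = 956
  C-H: 4 × 423 = 1692
  Σ(formed) = 2982 kJ
ΔH = Σ(broken) − Σ(formed) = 2443 − 2982 = −539 kJ
For 2× the reaction as written: 2 × (−539) = −1078 kJ

ΔH = −1078 kJ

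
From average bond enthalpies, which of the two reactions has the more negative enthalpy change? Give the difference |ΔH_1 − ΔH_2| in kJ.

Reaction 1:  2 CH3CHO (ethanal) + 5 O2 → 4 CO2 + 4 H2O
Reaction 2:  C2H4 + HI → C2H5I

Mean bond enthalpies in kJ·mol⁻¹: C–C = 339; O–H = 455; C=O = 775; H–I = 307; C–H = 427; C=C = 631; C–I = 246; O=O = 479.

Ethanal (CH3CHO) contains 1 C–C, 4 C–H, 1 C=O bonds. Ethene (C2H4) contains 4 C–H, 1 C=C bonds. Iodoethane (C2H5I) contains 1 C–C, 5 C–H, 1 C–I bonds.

Reaction 1, by 1727 kJ

Reaction 1:
  Bonds broken (reactants):
    C–C: 2 × 339 = 678
    C–H: 8 × 427 = 3416
    C=O: 2 × 775 = 1550
    O=O: 5 × 479 = 2395
    Σ(broken) = 8039 kJ
  Bonds formed (products):
    C=O: 8 × 775 = 6200
    O–H: 8 × 455 = 3640
    Σ(formed) = 9840 kJ
  ΔH_1 = 8039 − 9840 = −1801 kJ
Reaction 2:
  Bonds broken (reactants):
    C–H: 4 × 427 = 1708
    C=C: 1 × 631 = 631
    H–I: 1 × 307 = 307
    Σ(broken) = 2646 kJ
  Bonds formed (products):
    C–C: 1 × 339 = 339
    C–H: 5 × 427 = 2135
    C–I: 1 × 246 = 246
    Σ(formed) = 2720 kJ
  ΔH_2 = 2646 − 2720 = −74 kJ
ΔH_1 − ΔH_2 = −1727 kJ, so reaction 1 has the more negative ΔH; |ΔH_1 − ΔH_2| = 1727 kJ.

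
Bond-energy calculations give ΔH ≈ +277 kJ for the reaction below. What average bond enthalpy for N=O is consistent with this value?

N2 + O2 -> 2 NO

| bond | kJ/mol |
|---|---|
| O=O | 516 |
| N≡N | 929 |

D(N=O) ≈ 584 kJ/mol

Let D be the N=O bond energy.
Σ(broken) = 1×929 + 1×516 = 1445
Σ(formed) = 2×D = 2D
ΔH = Σ(broken) − Σ(formed) = (1445) − (2D) = +1445 − 2D
Setting this equal to +277 kJ gives 2D = 1168, so D = 584 kJ/mol.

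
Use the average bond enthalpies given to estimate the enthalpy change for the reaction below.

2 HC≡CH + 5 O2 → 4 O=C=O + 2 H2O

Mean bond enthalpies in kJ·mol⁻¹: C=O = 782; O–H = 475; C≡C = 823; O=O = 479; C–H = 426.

ΔH ≈ −2411 kJ

Bonds broken (reactants):
  C≡C: 2 × 823 = 1646
  C–H: 4 × 426 = 1704
  O=O: 5 × 479 = 2395
  Σ(broken) = 5745 kJ
Bonds formed (products):
  C=O: 8 × 782 = 6256
  O–H: 4 × 475 = 1900
  Σ(formed) = 8156 kJ
ΔH = Σ(broken) − Σ(formed) = 5745 − 8156 = −2411 kJ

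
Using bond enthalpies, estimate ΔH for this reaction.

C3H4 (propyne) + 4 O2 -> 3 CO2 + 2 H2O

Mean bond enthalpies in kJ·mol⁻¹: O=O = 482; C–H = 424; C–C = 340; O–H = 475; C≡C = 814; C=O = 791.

ΔH ≈ −1868 kJ

Bonds broken (reactants):
  C≡C: 1 × 814 = 814
  C–C: 1 × 340 = 340
  C–H: 4 × 424 = 1696
  O=O: 4 × 482 = 1928
  Σ(broken) = 4778 kJ
Bonds formed (products):
  C=O: 6 × 791 = 4746
  O–H: 4 × 475 = 1900
  Σ(formed) = 6646 kJ
ΔH = Σ(broken) − Σ(formed) = 4778 − 6646 = −1868 kJ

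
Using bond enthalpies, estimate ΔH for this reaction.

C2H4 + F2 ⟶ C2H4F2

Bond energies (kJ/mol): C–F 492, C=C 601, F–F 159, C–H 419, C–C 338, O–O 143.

ΔH ≈ −562 kJ

Bonds broken (reactants):
  C–H: 4 × 419 = 1676
  C=C: 1 × 601 = 601
  F–F: 1 × 159 = 159
  Σ(broken) = 2436 kJ
Bonds formed (products):
  C–C: 1 × 338 = 338
  C–F: 2 × 492 = 984
  C–H: 4 × 419 = 1676
  Σ(formed) = 2998 kJ
ΔH = Σ(broken) − Σ(formed) = 2436 − 2998 = −562 kJ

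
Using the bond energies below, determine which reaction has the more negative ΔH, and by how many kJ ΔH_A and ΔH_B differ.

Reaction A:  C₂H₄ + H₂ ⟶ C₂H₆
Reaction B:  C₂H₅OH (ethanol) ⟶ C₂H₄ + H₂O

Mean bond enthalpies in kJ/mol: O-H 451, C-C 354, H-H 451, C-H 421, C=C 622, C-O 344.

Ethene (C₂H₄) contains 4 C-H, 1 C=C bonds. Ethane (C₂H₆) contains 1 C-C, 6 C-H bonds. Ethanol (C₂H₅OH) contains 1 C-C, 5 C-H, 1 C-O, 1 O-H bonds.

Reaction A, by 169 kJ

Reaction A:
  Bonds broken (reactants):
    C-H: 4 × 421 = 1684
    C=C: 1 × 622 = 622
    H-H: 1 × 451 = 451
    Σ(broken) = 2757 kJ
  Bonds formed (products):
    C-C: 1 × 354 = 354
    C-H: 6 × 421 = 2526
    Σ(formed) = 2880 kJ
  ΔH_A = 2757 − 2880 = −123 kJ
Reaction B:
  Bonds broken (reactants):
    C-C: 1 × 354 = 354
    C-H: 5 × 421 = 2105
    C-O: 1 × 344 = 344
    O-H: 1 × 451 = 451
    Σ(broken) = 3254 kJ
  Bonds formed (products):
    C-H: 4 × 421 = 1684
    C=C: 1 × 622 = 622
    O-H: 2 × 451 = 902
    Σ(formed) = 3208 kJ
  ΔH_B = 3254 − 3208 = +46 kJ
ΔH_A − ΔH_B = −169 kJ, so reaction A has the more negative ΔH; |ΔH_A − ΔH_B| = 169 kJ.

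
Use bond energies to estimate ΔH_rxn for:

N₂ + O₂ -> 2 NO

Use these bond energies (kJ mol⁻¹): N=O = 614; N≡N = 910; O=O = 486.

Bonds broken (reactants):
  N≡N: 1 × 910 = 910
  O=O: 1 × 486 = 486
  Σ(broken) = 1396 kJ
Bonds formed (products):
  N=O: 2 × 614 = 1228
  Σ(formed) = 1228 kJ
ΔH = Σ(broken) − Σ(formed) = 1396 − 1228 = +168 kJ

ΔH ≈ +168 kJ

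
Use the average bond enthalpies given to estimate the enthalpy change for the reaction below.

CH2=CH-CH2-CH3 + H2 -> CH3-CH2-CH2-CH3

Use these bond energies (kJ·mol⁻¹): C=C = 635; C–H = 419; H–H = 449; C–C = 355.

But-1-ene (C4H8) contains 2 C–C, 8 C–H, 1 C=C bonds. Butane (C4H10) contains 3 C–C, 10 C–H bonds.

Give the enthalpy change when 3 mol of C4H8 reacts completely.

ΔH = −327 kJ

Bonds broken (reactants):
  C–C: 2 × 355 = 710
  C–H: 8 × 419 = 3352
  C=C: 1 × 635 = 635
  H–H: 1 × 449 = 449
  Σ(broken) = 5146 kJ
Bonds formed (products):
  C–C: 3 × 355 = 1065
  C–H: 10 × 419 = 4190
  Σ(formed) = 5255 kJ
ΔH = Σ(broken) − Σ(formed) = 5146 − 5255 = −109 kJ
For 3× the reaction as written: 3 × (−109) = −327 kJ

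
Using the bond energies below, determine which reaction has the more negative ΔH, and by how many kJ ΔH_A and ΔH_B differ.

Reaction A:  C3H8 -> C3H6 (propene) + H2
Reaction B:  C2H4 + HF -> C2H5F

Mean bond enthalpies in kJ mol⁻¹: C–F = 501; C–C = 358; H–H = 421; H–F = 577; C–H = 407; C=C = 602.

Reaction B, by 236 kJ

Reaction A:
  Bonds broken (reactants):
    C–C: 2 × 358 = 716
    C–H: 8 × 407 = 3256
    Σ(broken) = 3972 kJ
  Bonds formed (products):
    C–C: 1 × 358 = 358
    C–H: 6 × 407 = 2442
    C=C: 1 × 602 = 602
    H–H: 1 × 421 = 421
    Σ(formed) = 3823 kJ
  ΔH_A = 3972 − 3823 = +149 kJ
Reaction B:
  Bonds broken (reactants):
    C–H: 4 × 407 = 1628
    C=C: 1 × 602 = 602
    H–F: 1 × 577 = 577
    Σ(broken) = 2807 kJ
  Bonds formed (products):
    C–C: 1 × 358 = 358
    C–F: 1 × 501 = 501
    C–H: 5 × 407 = 2035
    Σ(formed) = 2894 kJ
  ΔH_B = 2807 − 2894 = −87 kJ
ΔH_A − ΔH_B = +236 kJ, so reaction B has the more negative ΔH; |ΔH_A − ΔH_B| = 236 kJ.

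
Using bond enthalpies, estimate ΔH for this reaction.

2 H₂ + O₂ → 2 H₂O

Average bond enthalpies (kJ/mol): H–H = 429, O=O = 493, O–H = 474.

Bonds broken (reactants):
  H–H: 2 × 429 = 858
  O=O: 1 × 493 = 493
  Σ(broken) = 1351 kJ
Bonds formed (products):
  O–H: 4 × 474 = 1896
  Σ(formed) = 1896 kJ
ΔH = Σ(broken) − Σ(formed) = 1351 − 1896 = −545 kJ

ΔH ≈ −545 kJ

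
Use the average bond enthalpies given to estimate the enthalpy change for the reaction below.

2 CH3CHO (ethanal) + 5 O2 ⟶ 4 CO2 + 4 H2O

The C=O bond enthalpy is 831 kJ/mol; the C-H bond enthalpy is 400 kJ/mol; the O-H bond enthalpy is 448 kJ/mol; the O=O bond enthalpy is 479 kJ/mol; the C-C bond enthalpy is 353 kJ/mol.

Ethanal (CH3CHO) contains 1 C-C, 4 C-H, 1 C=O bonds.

Bonds broken (reactants):
  C-C: 2 × 353 = 706
  C-H: 8 × 400 = 3200
  C=O: 2 × 831 = 1662
  O=O: 5 × 479 = 2395
  Σ(broken) = 7963 kJ
Bonds formed (products):
  C=O: 8 × 831 = 6648
  O-H: 8 × 448 = 3584
  Σ(formed) = 10232 kJ
ΔH = Σ(broken) − Σ(formed) = 7963 − 10232 = −2269 kJ

ΔH ≈ −2269 kJ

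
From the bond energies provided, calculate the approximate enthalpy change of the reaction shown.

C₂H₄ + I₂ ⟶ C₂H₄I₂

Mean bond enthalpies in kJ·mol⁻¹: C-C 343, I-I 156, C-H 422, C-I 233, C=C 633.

Bonds broken (reactants):
  C-H: 4 × 422 = 1688
  C=C: 1 × 633 = 633
  I-I: 1 × 156 = 156
  Σ(broken) = 2477 kJ
Bonds formed (products):
  C-C: 1 × 343 = 343
  C-H: 4 × 422 = 1688
  C-I: 2 × 233 = 466
  Σ(formed) = 2497 kJ
ΔH = Σ(broken) − Σ(formed) = 2477 − 2497 = −20 kJ

ΔH ≈ −20 kJ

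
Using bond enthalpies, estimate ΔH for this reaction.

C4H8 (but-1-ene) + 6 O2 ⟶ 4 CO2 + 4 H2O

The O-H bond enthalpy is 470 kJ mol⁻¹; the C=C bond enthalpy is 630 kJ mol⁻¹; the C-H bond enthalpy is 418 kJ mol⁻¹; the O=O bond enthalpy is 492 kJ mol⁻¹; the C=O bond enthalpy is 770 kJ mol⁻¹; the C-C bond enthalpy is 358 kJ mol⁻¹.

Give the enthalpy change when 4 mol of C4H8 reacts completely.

Bonds broken (reactants):
  C-C: 2 × 358 = 716
  C-H: 8 × 418 = 3344
  C=C: 1 × 630 = 630
  O=O: 6 × 492 = 2952
  Σ(broken) = 7642 kJ
Bonds formed (products):
  C=O: 8 × 770 = 6160
  O-H: 8 × 470 = 3760
  Σ(formed) = 9920 kJ
ΔH = Σ(broken) − Σ(formed) = 7642 − 9920 = −2278 kJ
For 4× the reaction as written: 4 × (−2278) = −9112 kJ

ΔH = −9112 kJ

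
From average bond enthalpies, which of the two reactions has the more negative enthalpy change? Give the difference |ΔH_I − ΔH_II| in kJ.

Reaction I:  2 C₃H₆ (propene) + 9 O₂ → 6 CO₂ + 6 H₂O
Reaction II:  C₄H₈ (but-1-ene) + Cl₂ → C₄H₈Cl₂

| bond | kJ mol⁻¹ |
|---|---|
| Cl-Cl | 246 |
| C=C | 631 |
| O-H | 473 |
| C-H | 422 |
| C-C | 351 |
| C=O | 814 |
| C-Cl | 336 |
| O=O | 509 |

Reaction I, by 3689 kJ

Reaction I:
  Bonds broken (reactants):
    C-C: 2 × 351 = 702
    C-H: 12 × 422 = 5064
    C=C: 2 × 631 = 1262
    O=O: 9 × 509 = 4581
    Σ(broken) = 11609 kJ
  Bonds formed (products):
    C=O: 12 × 814 = 9768
    O-H: 12 × 473 = 5676
    Σ(formed) = 15444 kJ
  ΔH_I = 11609 − 15444 = −3835 kJ
Reaction II:
  Bonds broken (reactants):
    C-C: 2 × 351 = 702
    C-H: 8 × 422 = 3376
    C=C: 1 × 631 = 631
    Cl-Cl: 1 × 246 = 246
    Σ(broken) = 4955 kJ
  Bonds formed (products):
    C-C: 3 × 351 = 1053
    C-Cl: 2 × 336 = 672
    C-H: 8 × 422 = 3376
    Σ(formed) = 5101 kJ
  ΔH_II = 4955 − 5101 = −146 kJ
ΔH_I − ΔH_II = −3689 kJ, so reaction I has the more negative ΔH; |ΔH_I − ΔH_II| = 3689 kJ.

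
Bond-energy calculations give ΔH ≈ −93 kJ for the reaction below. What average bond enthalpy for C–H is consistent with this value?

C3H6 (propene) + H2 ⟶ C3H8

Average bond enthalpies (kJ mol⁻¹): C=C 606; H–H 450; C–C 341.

D(C–H) ≈ 404 kJ/mol

Let D be the C–H bond energy.
Σ(broken) = 1×341 + 6×D + 1×606 + 1×450 = 1397 + 6D
Σ(formed) = 2×341 + 8×D = 682 + 8D
ΔH = Σ(broken) − Σ(formed) = (1397 + 6D) − (682 + 8D) = +715 − 2D
Setting this equal to −93 kJ gives 2D = 808, so D = 404 kJ/mol.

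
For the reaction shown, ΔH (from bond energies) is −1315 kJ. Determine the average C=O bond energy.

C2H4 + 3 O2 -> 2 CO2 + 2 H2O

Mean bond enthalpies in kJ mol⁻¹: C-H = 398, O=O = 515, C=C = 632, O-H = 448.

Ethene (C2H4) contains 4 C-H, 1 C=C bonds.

Let D be the C=O bond energy.
Σ(broken) = 4×398 + 1×632 + 3×515 = 3769
Σ(formed) = 4×D + 4×448 = 1792 + 4D
ΔH = Σ(broken) − Σ(formed) = (3769) − (1792 + 4D) = +1977 − 4D
Setting this equal to −1315 kJ gives 4D = 3292, so D = 823 kJ/mol.

D(C=O) ≈ 823 kJ/mol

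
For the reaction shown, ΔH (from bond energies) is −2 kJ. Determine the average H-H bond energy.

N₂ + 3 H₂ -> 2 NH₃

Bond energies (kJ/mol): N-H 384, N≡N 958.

D(H-H) ≈ 448 kJ/mol

Let D be the H-H bond energy.
Σ(broken) = 3×D + 1×958 = 958 + 3D
Σ(formed) = 6×384 = 2304
ΔH = Σ(broken) − Σ(formed) = (958 + 3D) − (2304) = −1346 + 3D
Setting this equal to −2 kJ gives 3D = 1344, so D = 448 kJ/mol.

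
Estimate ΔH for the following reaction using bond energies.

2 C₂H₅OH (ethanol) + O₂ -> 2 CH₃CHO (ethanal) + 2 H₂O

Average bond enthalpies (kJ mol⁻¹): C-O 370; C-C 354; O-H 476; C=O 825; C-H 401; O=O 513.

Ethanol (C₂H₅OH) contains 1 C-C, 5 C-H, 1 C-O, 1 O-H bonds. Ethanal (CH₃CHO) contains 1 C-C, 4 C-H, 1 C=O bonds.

ΔH ≈ −547 kJ

Bonds broken (reactants):
  C-C: 2 × 354 = 708
  C-H: 10 × 401 = 4010
  C-O: 2 × 370 = 740
  O-H: 2 × 476 = 952
  O=O: 1 × 513 = 513
  Σ(broken) = 6923 kJ
Bonds formed (products):
  C-C: 2 × 354 = 708
  C-H: 8 × 401 = 3208
  C=O: 2 × 825 = 1650
  O-H: 4 × 476 = 1904
  Σ(formed) = 7470 kJ
ΔH = Σ(broken) − Σ(formed) = 6923 − 7470 = −547 kJ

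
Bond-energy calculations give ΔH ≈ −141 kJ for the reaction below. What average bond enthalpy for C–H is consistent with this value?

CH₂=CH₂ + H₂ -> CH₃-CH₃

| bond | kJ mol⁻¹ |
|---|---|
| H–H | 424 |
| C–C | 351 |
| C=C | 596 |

Let D be the C–H bond energy.
Σ(broken) = 4×D + 1×596 + 1×424 = 1020 + 4D
Σ(formed) = 1×351 + 6×D = 351 + 6D
ΔH = Σ(broken) − Σ(formed) = (1020 + 4D) − (351 + 6D) = +669 − 2D
Setting this equal to −141 kJ gives 2D = 810, so D = 405 kJ/mol.

D(C–H) ≈ 405 kJ/mol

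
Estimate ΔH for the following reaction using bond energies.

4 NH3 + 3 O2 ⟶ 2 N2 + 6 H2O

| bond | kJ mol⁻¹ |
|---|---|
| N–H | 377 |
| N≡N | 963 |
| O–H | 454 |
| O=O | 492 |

Bonds broken (reactants):
  N–H: 12 × 377 = 4524
  O=O: 3 × 492 = 1476
  Σ(broken) = 6000 kJ
Bonds formed (products):
  N≡N: 2 × 963 = 1926
  O–H: 12 × 454 = 5448
  Σ(formed) = 7374 kJ
ΔH = Σ(broken) − Σ(formed) = 6000 − 7374 = −1374 kJ

ΔH ≈ −1374 kJ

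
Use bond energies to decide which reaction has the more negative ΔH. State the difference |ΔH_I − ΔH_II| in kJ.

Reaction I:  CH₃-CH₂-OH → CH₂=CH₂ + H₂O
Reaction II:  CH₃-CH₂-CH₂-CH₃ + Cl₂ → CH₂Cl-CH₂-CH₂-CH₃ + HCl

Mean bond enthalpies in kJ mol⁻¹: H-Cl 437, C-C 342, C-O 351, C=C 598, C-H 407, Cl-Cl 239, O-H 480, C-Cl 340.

Reaction I:
  Bonds broken (reactants):
    C-C: 1 × 342 = 342
    C-H: 5 × 407 = 2035
    C-O: 1 × 351 = 351
    O-H: 1 × 480 = 480
    Σ(broken) = 3208 kJ
  Bonds formed (products):
    C-H: 4 × 407 = 1628
    C=C: 1 × 598 = 598
    O-H: 2 × 480 = 960
    Σ(formed) = 3186 kJ
  ΔH_I = 3208 − 3186 = +22 kJ
Reaction II:
  Bonds broken (reactants):
    C-C: 3 × 342 = 1026
    C-H: 10 × 407 = 4070
    Cl-Cl: 1 × 239 = 239
    Σ(broken) = 5335 kJ
  Bonds formed (products):
    C-C: 3 × 342 = 1026
    C-Cl: 1 × 340 = 340
    C-H: 9 × 407 = 3663
    H-Cl: 1 × 437 = 437
    Σ(formed) = 5466 kJ
  ΔH_II = 5335 − 5466 = −131 kJ
ΔH_I − ΔH_II = +153 kJ, so reaction II has the more negative ΔH; |ΔH_I − ΔH_II| = 153 kJ.

Reaction II, by 153 kJ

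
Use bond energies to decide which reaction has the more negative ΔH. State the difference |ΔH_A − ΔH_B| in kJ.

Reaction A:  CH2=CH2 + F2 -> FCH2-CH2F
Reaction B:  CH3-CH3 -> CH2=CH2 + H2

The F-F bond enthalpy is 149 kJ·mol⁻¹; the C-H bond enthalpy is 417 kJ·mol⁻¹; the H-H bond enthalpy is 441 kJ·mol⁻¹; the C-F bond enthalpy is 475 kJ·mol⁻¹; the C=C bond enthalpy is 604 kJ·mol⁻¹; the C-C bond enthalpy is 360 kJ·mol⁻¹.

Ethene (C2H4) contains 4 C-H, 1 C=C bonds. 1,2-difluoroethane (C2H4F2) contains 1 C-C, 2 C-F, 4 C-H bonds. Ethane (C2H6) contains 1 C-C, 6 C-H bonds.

Reaction A:
  Bonds broken (reactants):
    C-H: 4 × 417 = 1668
    C=C: 1 × 604 = 604
    F-F: 1 × 149 = 149
    Σ(broken) = 2421 kJ
  Bonds formed (products):
    C-C: 1 × 360 = 360
    C-F: 2 × 475 = 950
    C-H: 4 × 417 = 1668
    Σ(formed) = 2978 kJ
  ΔH_A = 2421 − 2978 = −557 kJ
Reaction B:
  Bonds broken (reactants):
    C-C: 1 × 360 = 360
    C-H: 6 × 417 = 2502
    Σ(broken) = 2862 kJ
  Bonds formed (products):
    C-H: 4 × 417 = 1668
    C=C: 1 × 604 = 604
    H-H: 1 × 441 = 441
    Σ(formed) = 2713 kJ
  ΔH_B = 2862 − 2713 = +149 kJ
ΔH_A − ΔH_B = −706 kJ, so reaction A has the more negative ΔH; |ΔH_A − ΔH_B| = 706 kJ.

Reaction A, by 706 kJ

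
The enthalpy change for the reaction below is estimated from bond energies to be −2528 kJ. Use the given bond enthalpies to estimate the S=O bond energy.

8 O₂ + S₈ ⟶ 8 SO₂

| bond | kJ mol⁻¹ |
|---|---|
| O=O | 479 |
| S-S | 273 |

Let D be the S=O bond energy.
Σ(broken) = 8×479 + 8×273 = 6016
Σ(formed) = 16×D = 16D
ΔH = Σ(broken) − Σ(formed) = (6016) − (16D) = +6016 − 16D
Setting this equal to −2528 kJ gives 16D = 8544, so D = 534 kJ/mol.

D(S=O) ≈ 534 kJ/mol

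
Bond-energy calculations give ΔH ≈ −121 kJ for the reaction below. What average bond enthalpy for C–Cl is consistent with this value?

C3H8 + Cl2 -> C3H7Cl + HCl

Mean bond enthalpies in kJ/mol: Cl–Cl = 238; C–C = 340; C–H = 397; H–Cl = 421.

D(C–Cl) ≈ 335 kJ/mol

Let D be the C–Cl bond energy.
Σ(broken) = 2×340 + 8×397 + 1×238 = 4094
Σ(formed) = 2×340 + 1×D + 7×397 + 1×421 = 3880 + D
ΔH = Σ(broken) − Σ(formed) = (4094) − (3880 + D) = +214 − D
Setting this equal to −121 kJ gives D = 335 kJ/mol.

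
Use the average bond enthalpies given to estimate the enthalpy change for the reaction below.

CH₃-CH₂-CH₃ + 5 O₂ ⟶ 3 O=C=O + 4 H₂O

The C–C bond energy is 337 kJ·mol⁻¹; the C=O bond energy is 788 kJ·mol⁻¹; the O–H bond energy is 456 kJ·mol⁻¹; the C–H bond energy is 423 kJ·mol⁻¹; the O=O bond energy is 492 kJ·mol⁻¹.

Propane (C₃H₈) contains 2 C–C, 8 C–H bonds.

ΔH ≈ −1858 kJ

Bonds broken (reactants):
  C–C: 2 × 337 = 674
  C–H: 8 × 423 = 3384
  O=O: 5 × 492 = 2460
  Σ(broken) = 6518 kJ
Bonds formed (products):
  C=O: 6 × 788 = 4728
  O–H: 8 × 456 = 3648
  Σ(formed) = 8376 kJ
ΔH = Σ(broken) − Σ(formed) = 6518 − 8376 = −1858 kJ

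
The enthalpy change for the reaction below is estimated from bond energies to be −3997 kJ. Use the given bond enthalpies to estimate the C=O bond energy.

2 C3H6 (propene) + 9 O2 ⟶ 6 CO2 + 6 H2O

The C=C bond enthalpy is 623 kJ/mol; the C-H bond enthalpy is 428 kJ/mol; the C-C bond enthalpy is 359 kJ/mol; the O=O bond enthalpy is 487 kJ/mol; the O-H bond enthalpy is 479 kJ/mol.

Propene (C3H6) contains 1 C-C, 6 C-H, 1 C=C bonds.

D(C=O) ≈ 811 kJ/mol

Let D be the C=O bond energy.
Σ(broken) = 2×359 + 12×428 + 2×623 + 9×487 = 11483
Σ(formed) = 12×D + 12×479 = 5748 + 12D
ΔH = Σ(broken) − Σ(formed) = (11483) − (5748 + 12D) = +5735 − 12D
Setting this equal to −3997 kJ gives 12D = 9732, so D = 811 kJ/mol.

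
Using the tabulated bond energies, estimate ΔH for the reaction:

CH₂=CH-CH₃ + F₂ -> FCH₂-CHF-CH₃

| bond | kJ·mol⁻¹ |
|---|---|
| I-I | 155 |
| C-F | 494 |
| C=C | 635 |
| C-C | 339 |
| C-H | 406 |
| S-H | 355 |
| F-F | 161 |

ΔH ≈ −531 kJ

Bonds broken (reactants):
  C-C: 1 × 339 = 339
  C-H: 6 × 406 = 2436
  C=C: 1 × 635 = 635
  F-F: 1 × 161 = 161
  Σ(broken) = 3571 kJ
Bonds formed (products):
  C-C: 2 × 339 = 678
  C-F: 2 × 494 = 988
  C-H: 6 × 406 = 2436
  Σ(formed) = 4102 kJ
ΔH = Σ(broken) − Σ(formed) = 3571 − 4102 = −531 kJ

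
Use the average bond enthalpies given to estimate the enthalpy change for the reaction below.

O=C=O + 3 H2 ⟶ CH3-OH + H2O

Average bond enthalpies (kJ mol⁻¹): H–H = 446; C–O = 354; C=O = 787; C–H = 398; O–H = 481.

Bonds broken (reactants):
  C=O: 2 × 787 = 1574
  H–H: 3 × 446 = 1338
  Σ(broken) = 2912 kJ
Bonds formed (products):
  C–H: 3 × 398 = 1194
  C–O: 1 × 354 = 354
  O–H: 3 × 481 = 1443
  Σ(formed) = 2991 kJ
ΔH = Σ(broken) − Σ(formed) = 2912 − 2991 = −79 kJ

ΔH ≈ −79 kJ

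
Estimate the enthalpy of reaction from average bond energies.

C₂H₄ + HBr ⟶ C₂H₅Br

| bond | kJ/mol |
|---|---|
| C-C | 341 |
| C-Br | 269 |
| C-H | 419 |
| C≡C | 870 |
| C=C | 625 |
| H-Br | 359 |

Bonds broken (reactants):
  C-H: 4 × 419 = 1676
  C=C: 1 × 625 = 625
  H-Br: 1 × 359 = 359
  Σ(broken) = 2660 kJ
Bonds formed (products):
  C-Br: 1 × 269 = 269
  C-C: 1 × 341 = 341
  C-H: 5 × 419 = 2095
  Σ(formed) = 2705 kJ
ΔH = Σ(broken) − Σ(formed) = 2660 − 2705 = −45 kJ

ΔH ≈ −45 kJ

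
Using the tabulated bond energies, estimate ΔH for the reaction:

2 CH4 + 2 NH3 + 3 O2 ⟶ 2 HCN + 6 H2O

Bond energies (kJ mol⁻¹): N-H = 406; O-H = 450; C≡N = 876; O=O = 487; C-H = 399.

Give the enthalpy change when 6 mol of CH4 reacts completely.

ΔH = −2583 kJ

Bonds broken (reactants):
  C-H: 8 × 399 = 3192
  N-H: 6 × 406 = 2436
  O=O: 3 × 487 = 1461
  Σ(broken) = 7089 kJ
Bonds formed (products):
  C≡N: 2 × 876 = 1752
  C-H: 2 × 399 = 798
  O-H: 12 × 450 = 5400
  Σ(formed) = 7950 kJ
ΔH = Σ(broken) − Σ(formed) = 7089 − 7950 = −861 kJ
For 3× the reaction as written: 3 × (−861) = −2583 kJ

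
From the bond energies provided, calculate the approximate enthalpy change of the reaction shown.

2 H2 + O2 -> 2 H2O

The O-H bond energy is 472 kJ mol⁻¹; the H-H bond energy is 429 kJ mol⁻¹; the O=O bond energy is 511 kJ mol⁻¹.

Bonds broken (reactants):
  H-H: 2 × 429 = 858
  O=O: 1 × 511 = 511
  Σ(broken) = 1369 kJ
Bonds formed (products):
  O-H: 4 × 472 = 1888
  Σ(formed) = 1888 kJ
ΔH = Σ(broken) − Σ(formed) = 1369 − 1888 = −519 kJ

ΔH ≈ −519 kJ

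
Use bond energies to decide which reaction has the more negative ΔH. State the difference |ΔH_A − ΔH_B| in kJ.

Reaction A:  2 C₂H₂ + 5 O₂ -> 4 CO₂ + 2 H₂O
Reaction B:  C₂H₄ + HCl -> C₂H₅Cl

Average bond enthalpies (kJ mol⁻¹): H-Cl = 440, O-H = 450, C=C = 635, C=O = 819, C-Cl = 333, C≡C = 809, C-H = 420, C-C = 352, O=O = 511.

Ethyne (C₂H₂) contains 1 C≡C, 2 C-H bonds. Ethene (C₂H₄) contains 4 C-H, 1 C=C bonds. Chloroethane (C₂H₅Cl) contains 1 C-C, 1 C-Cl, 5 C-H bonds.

Reaction A, by 2469 kJ

Reaction A:
  Bonds broken (reactants):
    C≡C: 2 × 809 = 1618
    C-H: 4 × 420 = 1680
    O=O: 5 × 511 = 2555
    Σ(broken) = 5853 kJ
  Bonds formed (products):
    C=O: 8 × 819 = 6552
    O-H: 4 × 450 = 1800
    Σ(formed) = 8352 kJ
  ΔH_A = 5853 − 8352 = −2499 kJ
Reaction B:
  Bonds broken (reactants):
    C-H: 4 × 420 = 1680
    C=C: 1 × 635 = 635
    H-Cl: 1 × 440 = 440
    Σ(broken) = 2755 kJ
  Bonds formed (products):
    C-C: 1 × 352 = 352
    C-Cl: 1 × 333 = 333
    C-H: 5 × 420 = 2100
    Σ(formed) = 2785 kJ
  ΔH_B = 2755 − 2785 = −30 kJ
ΔH_A − ΔH_B = −2469 kJ, so reaction A has the more negative ΔH; |ΔH_A − ΔH_B| = 2469 kJ.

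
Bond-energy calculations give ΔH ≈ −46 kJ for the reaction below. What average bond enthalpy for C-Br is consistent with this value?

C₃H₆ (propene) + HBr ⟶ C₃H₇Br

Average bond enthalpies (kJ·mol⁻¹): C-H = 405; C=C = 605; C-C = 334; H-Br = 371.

D(C-Br) ≈ 283 kJ/mol

Let D be the C-Br bond energy.
Σ(broken) = 1×334 + 6×405 + 1×605 + 1×371 = 3740
Σ(formed) = 1×D + 2×334 + 7×405 = 3503 + D
ΔH = Σ(broken) − Σ(formed) = (3740) − (3503 + D) = +237 − D
Setting this equal to −46 kJ gives D = 283 kJ/mol.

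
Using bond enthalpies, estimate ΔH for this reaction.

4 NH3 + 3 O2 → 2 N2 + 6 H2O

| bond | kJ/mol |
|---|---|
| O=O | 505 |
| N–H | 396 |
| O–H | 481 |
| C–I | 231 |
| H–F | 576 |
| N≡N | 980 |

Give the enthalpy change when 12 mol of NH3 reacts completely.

Bonds broken (reactants):
  N–H: 12 × 396 = 4752
  O=O: 3 × 505 = 1515
  Σ(broken) = 6267 kJ
Bonds formed (products):
  N≡N: 2 × 980 = 1960
  O–H: 12 × 481 = 5772
  Σ(formed) = 7732 kJ
ΔH = Σ(broken) − Σ(formed) = 6267 − 7732 = −1465 kJ
For 3× the reaction as written: 3 × (−1465) = −4395 kJ

ΔH = −4395 kJ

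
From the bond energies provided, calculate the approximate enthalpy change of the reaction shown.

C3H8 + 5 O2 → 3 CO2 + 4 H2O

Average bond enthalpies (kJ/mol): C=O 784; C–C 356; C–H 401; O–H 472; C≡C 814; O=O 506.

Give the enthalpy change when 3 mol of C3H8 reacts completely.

ΔH = −6090 kJ

Bonds broken (reactants):
  C–C: 2 × 356 = 712
  C–H: 8 × 401 = 3208
  O=O: 5 × 506 = 2530
  Σ(broken) = 6450 kJ
Bonds formed (products):
  C=O: 6 × 784 = 4704
  O–H: 8 × 472 = 3776
  Σ(formed) = 8480 kJ
ΔH = Σ(broken) − Σ(formed) = 6450 − 8480 = −2030 kJ
For 3× the reaction as written: 3 × (−2030) = −6090 kJ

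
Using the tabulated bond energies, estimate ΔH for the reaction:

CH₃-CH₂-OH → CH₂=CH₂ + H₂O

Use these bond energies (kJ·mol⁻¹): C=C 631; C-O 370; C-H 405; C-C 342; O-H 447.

Bonds broken (reactants):
  C-C: 1 × 342 = 342
  C-H: 5 × 405 = 2025
  C-O: 1 × 370 = 370
  O-H: 1 × 447 = 447
  Σ(broken) = 3184 kJ
Bonds formed (products):
  C-H: 4 × 405 = 1620
  C=C: 1 × 631 = 631
  O-H: 2 × 447 = 894
  Σ(formed) = 3145 kJ
ΔH = Σ(broken) − Σ(formed) = 3184 − 3145 = +39 kJ

ΔH ≈ +39 kJ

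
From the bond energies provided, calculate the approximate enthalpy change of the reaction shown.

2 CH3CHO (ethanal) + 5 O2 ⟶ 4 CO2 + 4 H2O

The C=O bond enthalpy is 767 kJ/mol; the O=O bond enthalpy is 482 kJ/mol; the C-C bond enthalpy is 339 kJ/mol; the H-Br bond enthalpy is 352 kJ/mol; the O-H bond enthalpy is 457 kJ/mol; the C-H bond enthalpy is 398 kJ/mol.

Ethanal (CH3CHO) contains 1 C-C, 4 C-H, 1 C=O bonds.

Bonds broken (reactants):
  C-C: 2 × 339 = 678
  C-H: 8 × 398 = 3184
  C=O: 2 × 767 = 1534
  O=O: 5 × 482 = 2410
  Σ(broken) = 7806 kJ
Bonds formed (products):
  C=O: 8 × 767 = 6136
  O-H: 8 × 457 = 3656
  Σ(formed) = 9792 kJ
ΔH = Σ(broken) − Σ(formed) = 7806 − 9792 = −1986 kJ

ΔH ≈ −1986 kJ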